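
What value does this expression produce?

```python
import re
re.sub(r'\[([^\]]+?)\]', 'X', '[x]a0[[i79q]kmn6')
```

'Xa0Xkmn6'

Matches: at [0:3] → '[x]'; at [5:12] → '[[i79q]'.
Every occurrence is swapped for 'X'.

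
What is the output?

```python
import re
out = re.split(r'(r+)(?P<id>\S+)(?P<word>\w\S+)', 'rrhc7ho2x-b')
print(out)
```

['', 'rr', 'hc7ho2', 'x-b', '']

The pattern matches one or more of a literal 'r' (captured); then one or more of a non-whitespace character (captured as 'id'); then a word character, then one or more of a non-whitespace character (captured as 'word').
Matches to split on: at [0:11] → 'rrhc7ho2x-b'.
`re.split` interleaves the captured-group text with the surrounding fragments.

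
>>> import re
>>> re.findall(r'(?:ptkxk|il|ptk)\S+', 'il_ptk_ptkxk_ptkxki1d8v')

['il_ptk_ptkxk_ptkxki1d8v']

Matches: at [0:23] → 'il_ptk_ptkxk_ptkxki1d8v'.
Since nothing is captured, `findall` lists the 1 matched substring directly.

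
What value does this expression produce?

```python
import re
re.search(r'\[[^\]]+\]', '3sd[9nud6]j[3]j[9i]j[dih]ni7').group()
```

`search` walks the string left to right and returns the first match it finds.
The match spans [3:10] → '[9nud6]'.

'[9nud6]'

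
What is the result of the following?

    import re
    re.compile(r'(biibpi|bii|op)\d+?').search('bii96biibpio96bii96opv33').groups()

`search` walks the string left to right and returns the first match it finds.
The match spans [0:4] → 'bii9'.
Captured: group 1 = 'bii'.

('bii',)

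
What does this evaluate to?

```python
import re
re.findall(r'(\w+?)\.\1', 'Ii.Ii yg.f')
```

['Ii']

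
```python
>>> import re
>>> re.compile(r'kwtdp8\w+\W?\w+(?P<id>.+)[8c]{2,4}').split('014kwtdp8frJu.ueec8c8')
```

Pattern: the literal 'kwt', then the literal 'dp8', then one or more of a word character; then optionally a non-word character, then one or more of a word character; then one or more of any character (captured as 'id'); then 2 to 4 of one of [8c].
Matches to split on: at [3:21] → 'kwtdp8frJu.ueec8c8'.
With a capturing group present, the delimiter's captured portion is kept in the result list.

['014', '8', '']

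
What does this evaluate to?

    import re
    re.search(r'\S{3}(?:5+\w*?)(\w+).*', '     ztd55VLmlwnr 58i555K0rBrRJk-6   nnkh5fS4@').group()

'ztd55VLmlwnr 58i555K0rBrRJk-6   nnkh5fS4@'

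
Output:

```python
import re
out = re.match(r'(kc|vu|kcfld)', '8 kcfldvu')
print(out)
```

None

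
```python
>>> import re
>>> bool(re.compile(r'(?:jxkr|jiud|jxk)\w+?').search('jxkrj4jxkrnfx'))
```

The match spans [0:5] → 'jxkrj'.

True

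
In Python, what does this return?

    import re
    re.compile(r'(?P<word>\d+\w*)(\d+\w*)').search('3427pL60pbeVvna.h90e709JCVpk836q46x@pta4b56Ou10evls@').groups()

The pattern matches one or more of a digit, then zero or more of a word character (captured as 'word'); then one or more of a digit, then zero or more of a word character (captured).
`search` walks the string left to right and returns the first match it finds.
The match spans [0:15] → '3427pL60pbeVvna'.
Captured: group 1 = '3427pL6', group 2 = '0pbeVvna'.

('3427pL6', '0pbeVvna')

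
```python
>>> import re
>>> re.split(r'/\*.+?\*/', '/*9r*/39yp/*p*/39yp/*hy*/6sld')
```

The string is cut at each match, leaving 4 pieces.

['', '39yp', '39yp', '6sld']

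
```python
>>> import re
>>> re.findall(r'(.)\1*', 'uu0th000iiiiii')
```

The backreference `\1` re-matches whatever the first group consumed, character for character.
One capturing group, so `findall` returns just the captured substring from each match — 6 in all.

['u', '0', 't', 'h', '0', 'i']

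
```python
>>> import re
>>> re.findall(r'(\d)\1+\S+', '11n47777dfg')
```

['1']

`\1` is not a pattern — it's the concrete string captured by group 1, re-applied verbatim.
Scanning left to right: at [0:11] match '11n47777dfg', group 1 = '1'.
`findall` collects group 1 from the one match (1 total).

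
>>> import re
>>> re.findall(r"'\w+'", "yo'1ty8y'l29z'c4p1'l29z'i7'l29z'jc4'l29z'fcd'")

`findall` yields the raw match text (5 of them) because the pattern has no groups.

["'1ty8y'", "'c4p1'", "'i7'", "'jc4'", "'fcd'"]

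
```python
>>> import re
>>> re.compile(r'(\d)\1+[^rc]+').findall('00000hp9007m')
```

After group 1 captures some text, `\1` only succeeds where that same text appears again.
Matches: at [0:12] match '00000hp9007m', group 1 = '0'.
Because there's exactly one group, `findall` drops the full match and keeps group 1 from the one hit.

['0']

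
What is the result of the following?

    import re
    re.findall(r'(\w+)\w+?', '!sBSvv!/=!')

['sBSv']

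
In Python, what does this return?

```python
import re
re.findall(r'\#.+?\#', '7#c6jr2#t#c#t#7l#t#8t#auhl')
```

['#c6jr2#', '#c#', '#7l#', '#8t#']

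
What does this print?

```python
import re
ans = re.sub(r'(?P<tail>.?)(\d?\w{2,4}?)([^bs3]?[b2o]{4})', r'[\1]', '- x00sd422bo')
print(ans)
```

- [x]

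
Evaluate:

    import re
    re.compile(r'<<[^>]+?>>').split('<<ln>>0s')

Each match becomes a cut point; 2 segments remain.

['', '0s']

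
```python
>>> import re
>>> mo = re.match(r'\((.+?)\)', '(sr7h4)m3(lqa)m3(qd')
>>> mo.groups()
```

The match spans [0:7] → '(sr7h4)'.
Captured: group 1 = 'sr7h4'.

('sr7h4',)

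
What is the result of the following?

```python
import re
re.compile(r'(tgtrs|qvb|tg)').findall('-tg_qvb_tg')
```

['tg', 'qvb', 'tg']

Scanning left to right: at [1:3] match 'tg', group 1 = 'tg'; at [4:7] match 'qvb', group 1 = 'qvb'; at [8:10] match 'tg', group 1 = 'tg'.
One capturing group, so `findall` returns just the captured substring from each match — 3 in all.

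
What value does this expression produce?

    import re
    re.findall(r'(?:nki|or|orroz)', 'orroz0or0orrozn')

['or', 'or', 'or']

Alternation tries branches left to right and keeps the first one that lets the overall match succeed at that position.
Matches: at [0:2] → 'or'; at [6:8] → 'or'; at [9:11] → 'or'.
`findall` yields the raw match text (3 of them) because the pattern has no groups.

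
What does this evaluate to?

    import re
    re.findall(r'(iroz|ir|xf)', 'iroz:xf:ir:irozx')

Alternation tries branches left to right and keeps the first one that lets the overall match succeed at that position.
Matches: at [0:4] match 'iroz', group 1 = 'iroz'; at [5:7] match 'xf', group 1 = 'xf'; at [8:10] match 'ir', group 1 = 'ir'; at [11:15] match 'iroz', group 1 = 'iroz'.
With a single group, `findall` returns only what that group captured — 4 items.

['iroz', 'xf', 'ir', 'iroz']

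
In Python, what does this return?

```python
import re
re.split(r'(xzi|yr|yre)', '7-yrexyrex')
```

['7-', 'yr', 'ex', 'yr', 'ex']

`|` is ordered: at each position the engine commits to the first alternative that works.
Matches to split on: at [2:4] → 'yr'; at [6:8] → 'yr'.
Because the pattern has a capturing group, `split` also inserts each captured text between the pieces.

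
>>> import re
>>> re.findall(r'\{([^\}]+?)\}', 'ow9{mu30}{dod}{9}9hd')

Scanning left to right: at [3:9] match '{mu30}', group 1 = 'mu30'; at [9:14] match '{dod}', group 1 = 'dod'; at [14:17] match '{9}', group 1 = '9'.
Because there's exactly one group, `findall` drops the full match and keeps group 1 from each hit.

['mu30', 'dod', '9']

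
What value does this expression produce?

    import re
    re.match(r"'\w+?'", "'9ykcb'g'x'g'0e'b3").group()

"'9ykcb'"

With `match`, the pattern is implicitly anchored at the beginning.
The match spans [0:7] → "'9ykcb'".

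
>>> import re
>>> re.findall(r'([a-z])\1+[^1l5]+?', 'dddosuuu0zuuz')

['d', 'u', 'u']

After group 1 captures some text, `\1` only succeeds where that same text appears again.
Matches: at [0:4] match 'dddo', group 1 = 'd'; at [5:9] match 'uuu0', group 1 = 'u'; at [10:13] match 'uuz', group 1 = 'u'.
One capturing group, so `findall` returns just the captured substring from each match — 3 in all.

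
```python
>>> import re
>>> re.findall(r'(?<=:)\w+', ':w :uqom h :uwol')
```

['w', 'uqom', 'uwol']

The positive lookaround only admits positions where the adjacent text matches; those characters stay outside the span.
With no groups in the pattern, `findall` gives back each whole match — 3 here.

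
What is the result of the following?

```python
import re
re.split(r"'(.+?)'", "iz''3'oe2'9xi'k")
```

['iz', "'3", 'oe2', '9xi', 'k']

Matches to split on: at [2:6] → "''3'"; at [9:14] → "'9xi'".
`re.split` interleaves the captured-group text with the surrounding fragments.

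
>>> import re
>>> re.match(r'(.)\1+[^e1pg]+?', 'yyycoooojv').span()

`re.match` won't scan ahead — the pattern has to work from the very first character.
The match spans [0:4] → 'yyyc'.

(0, 4)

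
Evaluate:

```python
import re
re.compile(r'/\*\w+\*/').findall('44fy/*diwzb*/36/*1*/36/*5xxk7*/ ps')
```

['/*diwzb*/', '/*1*/', '/*5xxk7*/']

Scanning left to right: at [4:13] → '/*diwzb*/'; at [15:20] → '/*1*/'; at [22:31] → '/*5xxk7*/'.
`findall` yields the raw match text (3 of them) because the pattern has no groups.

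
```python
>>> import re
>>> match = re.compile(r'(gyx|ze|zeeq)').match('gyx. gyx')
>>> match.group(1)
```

`re.match` won't scan ahead — the pattern has to work from the very first character.
The match spans [0:3] → 'gyx'.
Captured: group 1 = 'gyx'.

'gyx'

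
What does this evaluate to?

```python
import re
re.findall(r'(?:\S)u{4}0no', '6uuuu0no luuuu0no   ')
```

['6uuuu0no', 'luuuu0no']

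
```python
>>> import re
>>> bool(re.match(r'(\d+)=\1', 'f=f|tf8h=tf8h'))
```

False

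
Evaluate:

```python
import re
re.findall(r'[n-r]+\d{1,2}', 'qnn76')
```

Pattern: one or more of a character in [n-r]; then 1 to 2 of a digit.
Matches: at [0:5] → 'qnn76'.
Since nothing is captured, `findall` lists the 1 matched substring directly.

['qnn76']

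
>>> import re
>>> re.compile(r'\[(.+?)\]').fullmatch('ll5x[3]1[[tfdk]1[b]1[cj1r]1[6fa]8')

`re.fullmatch` requires the pattern to consume the entire string.
Here there's no way to consume every character, so the call returns None.

None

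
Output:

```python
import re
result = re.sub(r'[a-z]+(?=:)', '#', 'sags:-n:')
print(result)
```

The `(?=…)`/`(?<=…)` assertion just peeks at neighbouring text; it doesn't advance the match position.
Every occurrence is swapped for '#'.

#:-#:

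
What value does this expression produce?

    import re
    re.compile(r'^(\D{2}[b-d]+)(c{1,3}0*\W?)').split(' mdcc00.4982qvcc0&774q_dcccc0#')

With a capturing group present, the delimiter's captured portion is kept in the result list.

['', ' mdc', 'c00.', '4982qvcc0&774q_dcccc0#']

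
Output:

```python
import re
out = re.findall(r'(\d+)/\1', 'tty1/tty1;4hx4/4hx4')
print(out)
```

['4']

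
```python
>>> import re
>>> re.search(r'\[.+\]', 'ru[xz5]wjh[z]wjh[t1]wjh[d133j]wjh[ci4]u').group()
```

'[xz5]wjh[z]wjh[t1]wjh[d133j]wjh[ci4]'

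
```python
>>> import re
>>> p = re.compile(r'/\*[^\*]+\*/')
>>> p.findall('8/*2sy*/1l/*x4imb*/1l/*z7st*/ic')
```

['/*2sy*/', '/*x4imb*/', '/*z7st*/']

Scanning left to right: at [1:8] → '/*2sy*/'; at [10:19] → '/*x4imb*/'; at [21:29] → '/*z7st*/'.
`findall` yields the raw match text (3 of them) because the pattern has no groups.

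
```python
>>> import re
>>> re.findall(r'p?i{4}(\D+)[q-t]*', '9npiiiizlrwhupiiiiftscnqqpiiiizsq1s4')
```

['zlrwhupiiiiftscnqqpiiiizsq']

Pattern: optionally a literal 'p', then exactly 4 of a literal 'i'; then one or more of a non-digit (captured); then zero or more of a character in [q-t].
Because there's exactly one group, `findall` drops the full match and keeps group 1 from the one hit.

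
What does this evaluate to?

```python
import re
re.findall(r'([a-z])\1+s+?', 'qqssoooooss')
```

['q', 'o']

`\1` has to match the exact text group 1 already captured.
Walking the string: at [0:3] match 'qqs', group 1 = 'q'; at [4:10] match 'ooooos', group 1 = 'o'.
With a single group, `findall` returns only what that group captured — 2 items.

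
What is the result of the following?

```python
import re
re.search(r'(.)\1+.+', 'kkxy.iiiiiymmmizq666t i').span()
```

The backreference `\1` re-matches whatever the first group consumed, character for character.
The match spans [0:23] → 'kkxy.iiiiiymmmizq666t i'.

(0, 23)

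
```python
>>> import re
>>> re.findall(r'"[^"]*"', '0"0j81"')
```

['"0j81"']

With no groups in the pattern, `findall` gives back each whole match — 1 here.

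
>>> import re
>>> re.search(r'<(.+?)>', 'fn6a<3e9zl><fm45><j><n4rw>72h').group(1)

'3e9zl'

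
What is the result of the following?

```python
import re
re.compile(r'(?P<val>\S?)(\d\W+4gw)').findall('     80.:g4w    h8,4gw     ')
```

[('h', '8,4gw')]

Multiple groups make `findall` return tuples — one 2-tuple for the one match.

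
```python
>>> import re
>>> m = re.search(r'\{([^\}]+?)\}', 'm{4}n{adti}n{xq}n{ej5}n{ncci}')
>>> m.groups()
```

`search` walks the string left to right and returns the first match it finds.
The match spans [1:4] → '{4}'.
Captured: group 1 = '4'.

('4',)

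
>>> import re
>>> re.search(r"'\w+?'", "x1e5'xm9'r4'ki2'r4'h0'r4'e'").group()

"'xm9'"

`re.search` tries every starting position until one works.
The match spans [4:9] → "'xm9'".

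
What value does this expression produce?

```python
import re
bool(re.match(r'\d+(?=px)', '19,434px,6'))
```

False

`match` is anchored at position 0; if the pattern doesn't fit there, it returns None.
Here position 0 doesn't satisfy it, so the call returns None, and `bool(None)` is False.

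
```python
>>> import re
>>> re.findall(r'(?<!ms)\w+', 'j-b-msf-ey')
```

['j', 'b', 'msf', 'ey']

The negative lookahead/lookbehind blocks any match where the forbidden context is present.
Matches: at [0:1] → 'j'; at [2:3] → 'b'; at [4:7] → 'msf'; at [8:10] → 'ey'.
No capturing groups, so `findall` returns the 4 full match strings.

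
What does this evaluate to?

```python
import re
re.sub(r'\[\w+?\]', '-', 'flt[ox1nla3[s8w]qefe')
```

'flt[ox1nla3-qefe'

Matches: at [11:16] → '[s8w]'.
`sub` substitutes '-' at each match site.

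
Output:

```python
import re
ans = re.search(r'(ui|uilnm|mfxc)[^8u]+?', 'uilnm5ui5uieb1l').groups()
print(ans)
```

The match spans [0:3] → 'uil'.
Captured: group 1 = 'ui'.

('ui',)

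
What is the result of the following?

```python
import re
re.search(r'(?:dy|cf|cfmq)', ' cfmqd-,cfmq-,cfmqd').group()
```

Branches in `(...|...)` are attempted left-to-right; the first branch that allows the whole pattern to succeed is taken.
`search` walks the string left to right and returns the first match it finds.
The match spans [1:3] → 'cf'.

'cf'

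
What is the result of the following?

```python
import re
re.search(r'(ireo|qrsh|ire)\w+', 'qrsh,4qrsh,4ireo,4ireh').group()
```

`re.search` tries every starting position until one works.
The match spans [12:16] → 'ireo'.
Captured: group 1 = 'ire'.

'ireo'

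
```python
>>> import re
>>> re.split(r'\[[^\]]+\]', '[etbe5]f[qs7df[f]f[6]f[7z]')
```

The string is cut at each match, leaving 5 pieces.

['', 'f', 'f', 'f', '']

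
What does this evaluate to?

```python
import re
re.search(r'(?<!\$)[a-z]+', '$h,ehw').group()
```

'ehw'

The negative lookaround is zero-width — it rules out positions where the adjacent text would match, without consuming anything.
`search` walks the string left to right and returns the first match it finds.
The match spans [3:6] → 'ehw'.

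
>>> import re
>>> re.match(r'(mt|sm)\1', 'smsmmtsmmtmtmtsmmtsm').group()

'smsm'

A backreference is literal: `\1` must see the identical characters the first group matched.
`match` is anchored at position 0; if the pattern doesn't fit there, it returns None.
The match spans [0:4] → 'smsm'.
Captured: group 1 = 'sm'.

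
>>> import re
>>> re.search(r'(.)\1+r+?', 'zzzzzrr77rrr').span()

A backreference is literal: `\1` must see the identical characters the first group matched.
Unlike `match`, `search` isn't anchored — it looks for the pattern anywhere in the string.
The match spans [0:6] → 'zzzzzr'.
Captured: group 1 = 'z'.

(0, 6)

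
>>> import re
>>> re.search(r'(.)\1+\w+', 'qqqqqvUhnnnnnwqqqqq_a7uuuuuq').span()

The backreference `\1` re-matches whatever the first group consumed, character for character.
The match spans [0:28] → 'qqqqqvUhnnnnnwqqqqq_a7uuuuuq'.

(0, 28)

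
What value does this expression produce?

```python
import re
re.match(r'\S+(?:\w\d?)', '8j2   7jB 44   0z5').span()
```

(0, 3)

The pattern matches one or more of a non-whitespace character; then a word character, then optionally a digit (non-capturing group).
`match` is anchored at position 0; if the pattern doesn't fit there, it returns None.
The match spans [0:3] → '8j2'.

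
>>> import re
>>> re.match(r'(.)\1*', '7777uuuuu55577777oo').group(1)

The match spans [0:4] → '7777'.
Captured: group 1 = '7'.

'7'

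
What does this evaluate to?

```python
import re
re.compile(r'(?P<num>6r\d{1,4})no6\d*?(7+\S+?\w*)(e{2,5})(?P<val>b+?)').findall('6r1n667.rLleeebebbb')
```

Pattern: the literal '6r', then 1 to 4 of a digit (captured as 'num'); then the literal 'no6', then zero or more of a digit (lazy); then one or more of the literal '7', then one or more of a non-whitespace character (lazy), then zero or more of a word character (captured); then 2 to 5 of a literal 'e' (captured); then one or more of a literal 'b' (lazy) (captured as 'val').
`findall` packs the 4 group values into a tuple for every match.
Nothing in the string satisfies the pattern, so the list is empty.

[]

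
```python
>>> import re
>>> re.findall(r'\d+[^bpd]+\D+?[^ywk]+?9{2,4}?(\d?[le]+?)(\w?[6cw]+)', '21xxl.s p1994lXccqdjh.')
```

[('4l', 'Xcc')]

The pattern matches one or more of a digit, then one or more of any character except [bpd]; then one or more of a non-digit (lazy), then one or more of any character except [ywk] (lazy), then 2 to 4 of a literal '9' (lazy); then optionally a digit, then one or more of one of [le] (lazy) (captured); then optionally a word character, then one or more of one of [6cw] (captured).
Matches: at [0:17] match '21xxl.s p1994lXcc', groups = ('4l', 'Xcc').
2 groups means the one result is a tuple of 2 captured strings — 1 here.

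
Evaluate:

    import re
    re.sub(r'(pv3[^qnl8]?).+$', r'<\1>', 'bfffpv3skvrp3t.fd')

Pattern: the literal 'pv3', then optionally any character except [qnl8] (captured); then one or more of any character; then anchored at the end.
Matches: at [4:17] → 'pv3skvrp3t.fd'.
Each match is replaced using the text its own group 1 captured.

'bfff<pv3s>'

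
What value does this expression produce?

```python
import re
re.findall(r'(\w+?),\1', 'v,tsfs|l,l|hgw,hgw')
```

['l', 'hgw']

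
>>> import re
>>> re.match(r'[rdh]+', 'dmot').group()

'd'

`re.match` won't scan ahead — the pattern has to work from the very first character.
The match spans [0:1] → 'd'.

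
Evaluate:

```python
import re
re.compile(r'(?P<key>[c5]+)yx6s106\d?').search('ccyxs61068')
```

Here no position works, so the call returns None.

None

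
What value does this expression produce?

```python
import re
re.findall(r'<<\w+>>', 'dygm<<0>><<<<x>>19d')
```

['<<0>>', '<<x>>']

`findall` yields the raw match text (2 of them) because the pattern has no groups.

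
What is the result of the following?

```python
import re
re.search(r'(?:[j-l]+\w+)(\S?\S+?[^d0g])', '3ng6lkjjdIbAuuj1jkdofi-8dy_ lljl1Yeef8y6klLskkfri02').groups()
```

The match spans [4:26] → 'lkjjdIbAuuj1jkdofi-8dy'.
Captured: group 1 = '-8dy'.

('-8dy',)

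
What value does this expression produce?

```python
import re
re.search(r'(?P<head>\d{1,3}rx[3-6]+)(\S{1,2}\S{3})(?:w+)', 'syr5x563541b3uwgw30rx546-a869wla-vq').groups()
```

The match spans [17:30] → '30rx546-a869w'.
Captured: group 1 = '30rx546', group 2 = '-a869'.

('30rx546', '-a869')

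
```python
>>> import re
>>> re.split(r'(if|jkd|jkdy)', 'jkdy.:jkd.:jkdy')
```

['', 'jkd', 'y.:', 'jkd', '.:', 'jkd', 'y']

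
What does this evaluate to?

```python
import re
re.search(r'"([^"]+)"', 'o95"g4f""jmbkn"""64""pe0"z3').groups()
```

('g4f',)

The match spans [3:8] → '"g4f"'.
Captured: group 1 = 'g4f'.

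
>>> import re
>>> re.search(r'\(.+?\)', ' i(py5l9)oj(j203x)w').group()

'(py5l9)'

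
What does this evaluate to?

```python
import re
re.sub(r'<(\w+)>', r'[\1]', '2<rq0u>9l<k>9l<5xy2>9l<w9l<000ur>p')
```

Each match is replaced using the text its own group 1 captured.

'2[rq0u]9l[k]9l[5xy2]9l<w9l[000ur]p'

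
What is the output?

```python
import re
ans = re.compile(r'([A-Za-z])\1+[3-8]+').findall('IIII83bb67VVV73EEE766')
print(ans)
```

['I', 'b', 'V', 'E']

After group 1 captures some text, `\1` only succeeds where that same text appears again.
Walking the string: at [0:6] match 'IIII83', group 1 = 'I'; at [6:10] match 'bb67', group 1 = 'b'; at [10:15] match 'VVV73', group 1 = 'V'; at [15:21] match 'EEE766', group 1 = 'E'.
One capturing group, so `findall` returns just the captured substring from each match — 4 in all.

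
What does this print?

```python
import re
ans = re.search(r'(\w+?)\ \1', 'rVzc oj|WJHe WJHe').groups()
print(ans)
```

('WJHe',)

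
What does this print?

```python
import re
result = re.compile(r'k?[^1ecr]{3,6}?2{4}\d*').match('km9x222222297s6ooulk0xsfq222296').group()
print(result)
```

km9x222222297

This matches optionally a literal 'k'; then 3 to 6 of any character except [1ecr] (lazy), then exactly 4 of a literal '2', then zero or more of a digit.
`re.match` won't scan ahead — the pattern has to work from the very first character.
The match spans [0:13] → 'km9x222222297'.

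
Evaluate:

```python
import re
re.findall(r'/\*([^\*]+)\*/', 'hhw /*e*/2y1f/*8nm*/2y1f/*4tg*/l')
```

['e', '8nm', '4tg']

`findall` collects group 1 from each match (3 total).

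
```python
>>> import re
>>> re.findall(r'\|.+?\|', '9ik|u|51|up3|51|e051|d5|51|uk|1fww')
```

['|u|', '|up3|', '|e051|', '|51|']

With the lazy modifier that quantifier settles for the fewest repetitions that let the rest of the pattern succeed (the atoms after it are unaffected and can still be greedy).
With no groups in the pattern, `findall` gives back each whole match — 4 here.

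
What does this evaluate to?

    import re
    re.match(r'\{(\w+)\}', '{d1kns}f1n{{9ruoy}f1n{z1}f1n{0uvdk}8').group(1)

The match spans [0:7] → '{d1kns}'.
Captured: group 1 = 'd1kns'.

'd1kns'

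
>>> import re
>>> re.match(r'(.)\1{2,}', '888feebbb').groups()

('8',)

A backreference is literal: `\1` must see the identical characters the first group matched.
`re.match` won't scan ahead — the pattern has to work from the very first character.
The match spans [0:3] → '888'.
Captured: group 1 = '8'.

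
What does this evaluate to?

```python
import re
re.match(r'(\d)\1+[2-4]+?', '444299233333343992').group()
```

'4442'

The backreference `\1` re-matches whatever the first group consumed, character for character.
With `match`, the pattern is implicitly anchored at the beginning.
The match spans [0:4] → '4442'.
Captured: group 1 = '4'.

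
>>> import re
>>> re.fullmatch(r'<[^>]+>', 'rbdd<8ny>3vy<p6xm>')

None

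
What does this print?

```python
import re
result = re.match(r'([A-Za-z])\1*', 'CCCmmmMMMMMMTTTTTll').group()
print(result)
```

CCC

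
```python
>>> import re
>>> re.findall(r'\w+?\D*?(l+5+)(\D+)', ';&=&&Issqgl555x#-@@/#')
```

[('l555', 'x#-@@/#')]

Pattern: one or more of a word character (lazy), then zero or more of a non-digit (lazy); then one or more of a literal 'l', then one or more of a literal '5' (captured); then one or more of a non-digit (captured).
Walking the string: at [5:21] match 'Issqgl555x#-@@/#', groups = ('l555', 'x#-@@/#').
2 groups means the one result is a tuple of 2 captured strings — 1 here.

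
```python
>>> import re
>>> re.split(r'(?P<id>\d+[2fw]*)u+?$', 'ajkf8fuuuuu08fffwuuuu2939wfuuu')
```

['ajkf8fuuuuu08fffwuuuu', '2939wf', '']

The pattern matches one or more of a digit, then zero or more of one of [2fw] (captured as 'id'); then one or more of a literal 'u' (lazy); then anchored at the end.
Matches to split on: at [21:30] → '2939wfuuu'.
Because the pattern has a capturing group, `split` also inserts each captured text between the pieces.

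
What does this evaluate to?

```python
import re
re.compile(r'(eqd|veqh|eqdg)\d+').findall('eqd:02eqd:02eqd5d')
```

['eqd']

`findall` collects group 1 from the one match (1 total).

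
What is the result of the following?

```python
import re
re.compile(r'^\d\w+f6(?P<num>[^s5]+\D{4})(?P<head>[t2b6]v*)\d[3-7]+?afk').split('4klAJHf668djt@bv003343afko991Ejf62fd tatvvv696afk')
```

Pattern: anchored at the start of the string; then a digit, then one or more of a word character, then the literal 'f6'; then one or more of any character except [s5], then exactly 4 of a non-digit (captured as 'num'); then one of [t2b6], then zero or more of the literal 'v' (captured as 'head'); then a digit, then one or more of a character in [3-7] (lazy), then the literal 'afk'.
Matches to split on: at [0:49] → '4klAJHf668djt@bv003343afko991Ejf62fd tatvvv696afk'.
`re.split` interleaves the captured-group text with the surrounding fragments.

['', '68djt@bv003343afko991Ejf62fd tatvvv', '6', '']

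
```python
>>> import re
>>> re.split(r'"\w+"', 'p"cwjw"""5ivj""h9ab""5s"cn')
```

Matches to split on: at [1:7] → '"cwjw"'; at [8:14] → '"5ivj"'; at [14:20] → '"h9ab"'; at [20:24] → '"5s"'.
Splitting on the pattern gives 5 pieces.

['p', '"', '', '', 'cn']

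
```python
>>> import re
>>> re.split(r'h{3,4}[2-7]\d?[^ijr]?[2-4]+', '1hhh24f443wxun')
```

['1', 'wxun']

Pattern: 3 to 4 of a literal 'h', then a character in [2-7]; then optionally a digit, then optionally any character except [ijr]; then one or more of a character in [2-4].
Matches to split on: at [1:10] → 'hhh24f443'.
`split` removes every match and returns the 2 fragments in between.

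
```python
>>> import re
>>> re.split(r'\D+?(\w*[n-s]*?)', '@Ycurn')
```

Pattern: one or more of a non-digit (lazy); then zero or more of a word character, then zero or more of a character in [n-s] (lazy) (captured).
A `+?`/`*?`/`{m,n}?` starts at its minimum and grows only as far as needed for what follows to match.
Matches to split on: at [0:6] → '@Ycurn'.
The group in the pattern means `split` returns the separators' captures alongside the pieces.

['', 'Ycurn', '']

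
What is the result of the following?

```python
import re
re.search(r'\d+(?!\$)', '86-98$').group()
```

'86'

`(?!…)`/`(?<!…)` only lets a position through if the neighbouring text does NOT match; no characters are consumed.
The match spans [0:2] → '86'.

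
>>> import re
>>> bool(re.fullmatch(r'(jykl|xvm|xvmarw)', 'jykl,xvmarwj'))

False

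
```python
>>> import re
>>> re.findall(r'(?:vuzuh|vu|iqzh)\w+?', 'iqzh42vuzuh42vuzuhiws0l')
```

Alternation isn't longest-match — the leftmost alternative that fits at this position is chosen.
No capturing groups, so `findall` returns the 3 full match strings.

['iqzh4', 'vuzuh4', 'vuzuhi']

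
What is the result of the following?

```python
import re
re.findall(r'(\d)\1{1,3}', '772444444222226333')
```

['7', '4', '4', '2', '3']

`\1` is not a pattern — it's the concrete string captured by group 1, re-applied verbatim.
Matches: at [0:2] match '77', group 1 = '7'; at [3:7] match '4444', group 1 = '4'; at [7:9] match '44', group 1 = '4'; at [9:13] match '2222', group 1 = '2'; at [15:18] match '333', group 1 = '3'.
`findall` collects group 1 from each match (5 total).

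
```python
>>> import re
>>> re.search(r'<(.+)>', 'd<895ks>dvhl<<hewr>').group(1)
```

'895ks>dvhl<<hewr'

`search` walks the string left to right and returns the first match it finds.
The match spans [1:19] → '<895ks>dvhl<<hewr>'.
Captured: group 1 = '895ks>dvhl<<hewr'.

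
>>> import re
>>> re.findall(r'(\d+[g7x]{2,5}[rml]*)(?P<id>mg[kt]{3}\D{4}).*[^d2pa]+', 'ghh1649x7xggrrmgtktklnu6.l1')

[('1649x7xggrr', 'mgtktklnu')]

The pattern matches one or more of a digit, then 2 to 5 of one of [g7x], then zero or more of one of [rml] (captured); then the literal 'mg', then exactly 3 of one of [kt], then exactly 4 of a non-digit (captured as 'id'); then zero or more of any character, then one or more of any character except [d2pa].
Matches: at [3:27] match '1649x7xggrrmgtktklnu6.l1', groups = ('1649x7xggrr', 'mgtktklnu').
`findall` packs the 2 group values into a tuple for every match.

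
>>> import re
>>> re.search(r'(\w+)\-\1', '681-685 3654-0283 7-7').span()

(18, 21)

A backreference is literal: `\1` must see the identical characters the first group matched.
The match spans [18:21] → '7-7'.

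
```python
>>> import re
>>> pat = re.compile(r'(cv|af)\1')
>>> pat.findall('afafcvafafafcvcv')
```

After group 1 captures some text, `\1` only succeeds where that same text appears again.
Scanning left to right: at [0:4] match 'afaf', group 1 = 'af'; at [6:10] match 'afaf', group 1 = 'af'; at [12:16] match 'cvcv', group 1 = 'cv'.
With a single group, `findall` returns only what that group captured — 3 items.

['af', 'af', 'cv']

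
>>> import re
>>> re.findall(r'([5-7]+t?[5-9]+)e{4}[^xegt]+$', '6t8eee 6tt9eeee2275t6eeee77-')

Because there's exactly one group, `findall` drops the full match and keeps group 1 from the one hit.

['75t6']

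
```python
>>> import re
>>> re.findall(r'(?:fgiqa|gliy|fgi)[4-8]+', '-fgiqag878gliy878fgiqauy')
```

['gliy878']

Walking the string: at [10:17] → 'gliy878'.
No capturing groups, so `findall` returns the 1 full match string.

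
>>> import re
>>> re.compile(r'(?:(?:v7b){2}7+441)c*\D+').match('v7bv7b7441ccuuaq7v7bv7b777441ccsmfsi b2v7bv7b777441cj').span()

(0, 16)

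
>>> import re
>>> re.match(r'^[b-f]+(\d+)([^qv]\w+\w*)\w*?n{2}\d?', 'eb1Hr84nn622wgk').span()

`re.match` only tries the pattern at the start of the string.
The match spans [0:10] → 'eb1Hr84nn6'.

(0, 10)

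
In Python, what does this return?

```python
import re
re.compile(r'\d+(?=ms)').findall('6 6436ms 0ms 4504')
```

Lookahead/lookbehind check context without consuming it, so the matched span excludes the asserted characters.
Since nothing is captured, `findall` lists the 2 matched substrings directly.

['6436', '0']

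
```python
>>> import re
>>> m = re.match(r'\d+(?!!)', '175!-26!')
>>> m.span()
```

With `match`, the pattern is implicitly anchored at the beginning.
The match spans [0:2] → '17'.

(0, 2)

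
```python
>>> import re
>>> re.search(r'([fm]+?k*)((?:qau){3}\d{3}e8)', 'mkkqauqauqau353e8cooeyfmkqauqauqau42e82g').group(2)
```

'qauqauqau353e8'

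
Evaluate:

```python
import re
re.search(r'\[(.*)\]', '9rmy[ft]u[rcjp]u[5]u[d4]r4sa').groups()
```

The match spans [4:24] → '[ft]u[rcjp]u[5]u[d4]'.
Captured: group 1 = 'ft]u[rcjp]u[5]u[d4'.

('ft]u[rcjp]u[5]u[d4',)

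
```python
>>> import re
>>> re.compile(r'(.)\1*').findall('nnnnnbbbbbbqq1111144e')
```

['n', 'b', 'q', '1', '4', 'e']

`\1` is not a pattern — it's the concrete string captured by group 1, re-applied verbatim.
Scanning left to right: at [0:5] match 'nnnnn', group 1 = 'n'; at [5:11] match 'bbbbbb', group 1 = 'b'; at [11:13] match 'qq', group 1 = 'q'; at [13:18] match '11111', group 1 = '1'; at [18:20] match '44', group 1 = '4'; ….
One capturing group, so `findall` returns just the captured substring from each match — 6 in all.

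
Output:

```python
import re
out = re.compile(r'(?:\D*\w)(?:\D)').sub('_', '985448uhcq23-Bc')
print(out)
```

98544__2__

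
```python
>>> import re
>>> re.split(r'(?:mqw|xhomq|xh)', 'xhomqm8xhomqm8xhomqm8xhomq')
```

Branches in `(...|...)` are attempted left-to-right; the first branch that allows the whole pattern to succeed is taken.
Matches to split on: at [0:5] → 'xhomq'; at [7:12] → 'xhomq'; at [14:19] → 'xhomq'; at [21:26] → 'xhomq'.
The string is cut at each match, leaving 5 pieces.

['', 'm8', 'm8', 'm8', '']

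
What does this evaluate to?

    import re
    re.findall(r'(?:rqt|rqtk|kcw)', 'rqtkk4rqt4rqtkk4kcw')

['rqt', 'rqt', 'rqt', 'kcw']

Alternation tries branches left to right and keeps the first one that lets the overall match succeed at that position.
Walking the string: at [0:3] → 'rqt'; at [6:9] → 'rqt'; at [10:13] → 'rqt'; at [16:19] → 'kcw'.
`findall` yields the raw match text (4 of them) because the pattern has no groups.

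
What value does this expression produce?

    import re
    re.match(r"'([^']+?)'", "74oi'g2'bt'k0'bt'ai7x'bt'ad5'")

`match` is anchored at position 0; if the pattern doesn't fit there, it returns None.
Here position 0 doesn't satisfy it, so the call returns None.

None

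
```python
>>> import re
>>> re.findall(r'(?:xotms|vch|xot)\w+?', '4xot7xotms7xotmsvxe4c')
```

Alternation isn't longest-match — the leftmost alternative that fits at this position is chosen.
Since nothing is captured, `findall` lists the 3 matched substrings directly.

['xot7', 'xotms7', 'xotmsv']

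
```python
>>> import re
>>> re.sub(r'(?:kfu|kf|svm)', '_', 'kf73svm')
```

'_73_'

Matches: at [0:2] → 'kf'; at [4:7] → 'svm'.
Each match is replaced by '_'.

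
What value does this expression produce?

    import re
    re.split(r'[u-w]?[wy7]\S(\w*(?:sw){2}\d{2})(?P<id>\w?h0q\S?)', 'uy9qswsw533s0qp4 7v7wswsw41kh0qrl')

['uy9qswsw533s0qp4 ', '7wswsw41', 'kh0qr', 'l']

`re.split` interleaves the captured-group text with the surrounding fragments.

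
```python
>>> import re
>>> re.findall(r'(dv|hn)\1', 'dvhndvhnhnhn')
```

['hn']

`\1` has to match the exact text group 1 already captured.
Walking the string: at [6:10] match 'hnhn', group 1 = 'hn'.
Because there's exactly one group, `findall` drops the full match and keeps group 1 from the one hit.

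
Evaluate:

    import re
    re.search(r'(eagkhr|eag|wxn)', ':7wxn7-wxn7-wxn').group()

Unlike `match`, `search` isn't anchored — it looks for the pattern anywhere in the string.
The match spans [2:5] → 'wxn'.
Captured: group 1 = 'wxn'.

'wxn'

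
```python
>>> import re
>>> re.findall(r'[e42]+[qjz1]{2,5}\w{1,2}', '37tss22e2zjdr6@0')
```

The pattern matches one or more of one of [e42]; then 2 to 5 of one of [qjz1], then 1 to 2 of a word character.
Scanning left to right: at [5:13] → '22e2zjdr'.
With no groups in the pattern, `findall` gives back each whole match — 1 here.

['22e2zjdr']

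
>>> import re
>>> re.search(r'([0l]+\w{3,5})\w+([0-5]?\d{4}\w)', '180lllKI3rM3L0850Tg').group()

'0lllKI3rM3L0850T'

The pattern matches one or more of one of [0l], then 3 to 5 of a word character (captured); then one or more of a word character; then optionally a character in [0-5], then exactly 4 of a digit, then a word character (captured).
`search` walks the string left to right and returns the first match it finds.
The match spans [2:18] → '0lllKI3rM3L0850T'.
Captured: group 1 = '0lllKI3rM', group 2 = '0850T'.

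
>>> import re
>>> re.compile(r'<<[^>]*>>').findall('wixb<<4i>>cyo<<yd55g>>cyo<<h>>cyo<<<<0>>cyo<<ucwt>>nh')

['<<4i>>', '<<yd55g>>', '<<h>>', '<<<<0>>', '<<ucwt>>']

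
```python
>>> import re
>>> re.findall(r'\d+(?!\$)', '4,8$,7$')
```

Because the assertion is negative and zero-width, positions next to the forbidden text are skipped.
`findall` yields the raw match text (1 of them) because the pattern has no groups.

['4']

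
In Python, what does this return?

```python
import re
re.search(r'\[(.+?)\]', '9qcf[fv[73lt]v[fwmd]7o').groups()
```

('fv[73lt',)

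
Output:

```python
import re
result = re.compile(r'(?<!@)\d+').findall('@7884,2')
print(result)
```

['884', '2']

`(?!…)`/`(?<!…)` only lets a position through if the neighbouring text does NOT match; no characters are consumed.
Since nothing is captured, `findall` lists the 2 matched substrings directly.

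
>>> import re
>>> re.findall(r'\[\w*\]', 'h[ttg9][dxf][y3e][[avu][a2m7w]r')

No capturing groups, so `findall` returns the 5 full match strings.

['[ttg9]', '[dxf]', '[y3e]', '[avu]', '[a2m7w]']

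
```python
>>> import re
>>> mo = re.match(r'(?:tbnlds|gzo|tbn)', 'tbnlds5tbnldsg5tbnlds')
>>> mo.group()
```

'tbnlds'

`match` is anchored at position 0; if the pattern doesn't fit there, it returns None.
The match spans [0:6] → 'tbnlds'.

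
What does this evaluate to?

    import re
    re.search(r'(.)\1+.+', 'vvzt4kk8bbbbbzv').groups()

The backreference `\1` re-matches whatever the first group consumed, character for character.
`search` walks the string left to right and returns the first match it finds.
The match spans [0:15] → 'vvzt4kk8bbbbbzv'.
Captured: group 1 = 'v'.

('v',)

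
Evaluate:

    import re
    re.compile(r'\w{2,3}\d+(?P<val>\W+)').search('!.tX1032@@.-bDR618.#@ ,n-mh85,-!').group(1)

'@@.-'

This matches 2 to 3 of a word character, then one or more of a digit; then one or more of a non-word character (captured as 'val').
Unlike `match`, `search` isn't anchored — it looks for the pattern anywhere in the string.
The match spans [2:12] → 'tX1032@@.-'.
Captured: group 1 = '@@.-'.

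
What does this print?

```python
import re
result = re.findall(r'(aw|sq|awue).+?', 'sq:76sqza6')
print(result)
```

['sq', 'sq']

Matches: at [0:3] match 'sq:', group 1 = 'sq'; at [5:8] match 'sqz', group 1 = 'sq'.
`findall` collects group 1 from each match (2 total).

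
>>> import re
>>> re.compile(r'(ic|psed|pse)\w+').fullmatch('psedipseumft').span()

For `fullmatch`, every character of the input must be accounted for by the pattern.
The match spans [0:12] → 'psedipseumft'.
Captured: group 1 = 'psed'.

(0, 12)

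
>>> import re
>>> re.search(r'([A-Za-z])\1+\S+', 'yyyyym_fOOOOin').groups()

('y',)

The match spans [0:14] → 'yyyyym_fOOOOin'.
Captured: group 1 = 'y'.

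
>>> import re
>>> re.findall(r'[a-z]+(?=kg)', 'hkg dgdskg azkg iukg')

The `(?=…)`/`(?<=…)` assertion just peeks at neighbouring text; it doesn't advance the match position.
Walking the string: at [0:1] → 'h'; at [4:8] → 'dgds'; at [11:13] → 'az'; at [16:18] → 'iu'.
With no groups in the pattern, `findall` gives back each whole match — 4 here.

['h', 'dgds', 'az', 'iu']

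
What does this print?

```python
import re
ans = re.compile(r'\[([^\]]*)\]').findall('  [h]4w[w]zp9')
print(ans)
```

['h', 'w']

Matches: at [2:5] match '[h]', group 1 = 'h'; at [7:10] match '[w]', group 1 = 'w'.
With a single group, `findall` returns only what that group captured — 2 items.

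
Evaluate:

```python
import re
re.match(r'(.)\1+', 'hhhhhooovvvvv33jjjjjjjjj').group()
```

'hhhhh'

`re.match` only tries the pattern at the start of the string.
The match spans [0:5] → 'hhhhh'.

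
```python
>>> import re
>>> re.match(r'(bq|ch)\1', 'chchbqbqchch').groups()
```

`\1` has to match the exact text group 1 already captured.
`re.match` only tries the pattern at the start of the string.
The match spans [0:4] → 'chch'.
Captured: group 1 = 'ch'.

('ch',)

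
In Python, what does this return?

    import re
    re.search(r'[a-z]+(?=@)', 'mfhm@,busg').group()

The lookaround is zero-width — it requires the adjacent text to match without consuming it, so the asserted text isn't part of the match.
`search` walks the string left to right and returns the first match it finds.
The match spans [0:4] → 'mfhm'.

'mfhm'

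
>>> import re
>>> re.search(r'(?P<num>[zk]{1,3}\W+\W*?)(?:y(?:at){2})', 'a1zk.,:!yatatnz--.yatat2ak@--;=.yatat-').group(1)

'zk.,:!'

This matches 1 to 3 of one of [zk], then one or more of a non-word character, then zero or more of a non-word character (lazy) (captured as 'num'); then a literal 'y', then the literal 'at' repeated 2 times (non-capturing group).
`re.search` scans for the first position where the pattern succeeds.
The match spans [2:13] → 'zk.,:!yatat'.
Captured: group 1 = 'zk.,:!'.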